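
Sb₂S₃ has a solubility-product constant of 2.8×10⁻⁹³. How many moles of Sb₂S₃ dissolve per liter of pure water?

Sb₂S₃(s) ⇌ 2 Sb³⁺(aq) + 3 S²⁻(aq)
For each mole of Sb₂S₃ that dissolves per liter, [Sb³⁺] = 2s and [S²⁻] = 3s; let s denote this solubility.
Ksp = [Sb³⁺]^2[S²⁻]^3 = (2s)^2 · (3s)^3 = 108s^5
108s^5 = 2.8×10⁻⁹³  ⇒  s^5 = 2.6×10⁻⁹⁵
Taking the 5th root, s = 1.2×10⁻¹⁹ mol/L.

1.2×10⁻¹⁹ M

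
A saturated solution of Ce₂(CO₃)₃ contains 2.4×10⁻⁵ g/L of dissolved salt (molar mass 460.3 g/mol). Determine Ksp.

s = (2.4×10⁻⁵ g L⁻¹)/(460.3 g mol⁻¹) = 5.214×10⁻⁸ M
Ce₂(CO₃)₃(s) ⇌ 2 Ce³⁺(aq) + 3 CO₃²⁻(aq)
Let s be the molar solubility. Then [Ce³⁺] = 2s and [CO₃²⁻] = 3s.
Ksp = [Ce³⁺]^2[CO₃²⁻]^3 = (2s)^2 · (3s)^3 = 108s^5
Ksp = 108 × (5.214×10⁻⁸)^5 = 4.2×10⁻³⁵

Ksp = 4.2×10⁻³⁵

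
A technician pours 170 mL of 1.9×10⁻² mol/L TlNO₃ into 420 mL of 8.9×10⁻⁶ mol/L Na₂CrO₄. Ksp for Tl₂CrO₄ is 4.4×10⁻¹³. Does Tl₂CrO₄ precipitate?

Yes

After mixing, V = 170 mL + 420 mL = 590 mL.
[Tl⁺] = (1.9×10⁻²)(170)/590 = 5.5×10⁻³ mol/L
[CrO₄²⁻] = (8.9×10⁻⁶)(420)/590 = 6.3×10⁻⁶ mol/L
Q = [Tl⁺]^2[CrO₄²⁻] = 1.9×10⁻¹⁰
Because Q > Ksp (1.9×10⁻¹⁰ vs 4.4×10⁻¹³), a precipitate of Tl₂CrO₄ forms.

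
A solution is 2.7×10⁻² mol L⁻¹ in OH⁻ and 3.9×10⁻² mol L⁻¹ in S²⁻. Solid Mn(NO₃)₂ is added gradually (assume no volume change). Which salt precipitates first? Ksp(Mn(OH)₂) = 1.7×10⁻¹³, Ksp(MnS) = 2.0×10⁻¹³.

The threshold for precipitation is Q = Ksp.
For Mn(OH)₂: [Mn²⁺] = (Ksp/[OH⁻]^2) = 2.3×10⁻¹⁰ mol L⁻¹
For MnS: [Mn²⁺] = (Ksp/[S²⁻]) = 5.1×10⁻¹² mol L⁻¹
Since MnS needs less Mn²⁺ to reach saturation, it precipitates first.

MnS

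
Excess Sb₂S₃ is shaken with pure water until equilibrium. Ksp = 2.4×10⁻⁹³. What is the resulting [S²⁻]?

3.5×10⁻¹⁹ M

Sb₂S₃(s) ⇌ 2 Sb³⁺(aq) + 3 S²⁻(aq)
For each mole of Sb₂S₃ that dissolves per liter, [Sb³⁺] = 2s and [S²⁻] = 3s; let s denote this solubility.
Ksp = [Sb³⁺]^2[S²⁻]^3 = (2s)^2 · (3s)^3 = 108s^5 = 2.4×10⁻⁹³
s = 1.2×10⁻¹⁹ mol L⁻¹
[S²⁻] = 3s = 3.5×10⁻¹⁹ mol L⁻¹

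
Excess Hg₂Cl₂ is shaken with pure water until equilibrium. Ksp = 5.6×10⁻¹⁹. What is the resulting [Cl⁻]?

Hg₂Cl₂(s) ⇌ Hg₂²⁺(aq) + 2 Cl⁻(aq)
With molar solubility s: [Hg₂²⁺] = s, [Cl⁻] = 2s.
Ksp = [Hg₂²⁺][Cl⁻]^2 = s · (2s)^2 = 4s^3 = 5.6×10⁻¹⁹
s = 5.2×10⁻⁷ mol L⁻¹
[Cl⁻] = 2s = 1.0×10⁻⁶ mol L⁻¹

1.0×10⁻⁶ M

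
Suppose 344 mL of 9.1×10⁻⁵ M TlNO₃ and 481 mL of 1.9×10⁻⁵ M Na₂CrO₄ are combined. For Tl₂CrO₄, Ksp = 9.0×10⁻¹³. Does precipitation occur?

After mixing, V = 344 mL + 481 mL = 825 mL.
[Tl⁺] = (9.1×10⁻⁵)(344)/825 = 3.8×10⁻⁵ M
[CrO₄²⁻] = (1.9×10⁻⁵)(481)/825 = 1.1×10⁻⁵ M
Q = [Tl⁺]^2[CrO₄²⁻] = 1.6×10⁻¹⁴
Since Q (1.6×10⁻¹⁴) is less than Ksp (9.0×10⁻¹³), no Tl₂CrO₄ precipitates.

No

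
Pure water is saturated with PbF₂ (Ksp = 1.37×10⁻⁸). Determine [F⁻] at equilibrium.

PbF₂(s) ⇌ Pb²⁺(aq) + 2 F⁻(aq)
Let s be the molar solubility. Then [Pb²⁺] = s and [F⁻] = 2s.
Ksp = [Pb²⁺][F⁻]^2 = s · (2s)^2 = 4s^3 = 1.37×10⁻⁸
s = 1.51×10⁻³ mol L⁻¹
[F⁻] = 2s = 3.01×10⁻³ mol L⁻¹

3.01×10⁻³ M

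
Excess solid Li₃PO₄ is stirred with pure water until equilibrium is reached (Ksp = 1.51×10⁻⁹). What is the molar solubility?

2.73×10⁻³ M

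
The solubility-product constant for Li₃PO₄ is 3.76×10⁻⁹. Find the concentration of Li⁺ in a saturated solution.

Li₃PO₄(s) ⇌ 3 Li⁺(aq) + PO₄³⁻(aq)
Let s be the molar solubility. Then [Li⁺] = 3s and [PO₄³⁻] = s.
Ksp = [Li⁺]^3[PO₄³⁻] = (3s)^3 · s = 27s^4 = 3.76×10⁻⁹
s = 3.44×10⁻³ M
[Li⁺] = 3s = 1.03×10⁻² M

1.03×10⁻² M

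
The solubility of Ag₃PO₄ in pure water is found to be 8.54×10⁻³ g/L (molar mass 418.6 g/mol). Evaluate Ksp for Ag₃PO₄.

s = (8.54×10⁻³ g L⁻¹)/(418.6 g mol⁻¹) = 2.0401×10⁻⁵ M
Ag₃PO₄(s) ⇌ 3 Ag⁺(aq) + PO₄³⁻(aq)
Call the molar solubility s, so that [Ag⁺] = 3s and [PO₄³⁻] = s.
Ksp = [Ag⁺]^3[PO₄³⁻] = (3s)^3 · s = 27s^4
Ksp = 27 × (2.0401×10⁻⁵)^4 = 4.68×10⁻¹⁸

Ksp = 4.68×10⁻¹⁸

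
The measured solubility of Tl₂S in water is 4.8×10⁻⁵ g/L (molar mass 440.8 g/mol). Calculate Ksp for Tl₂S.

Ksp = 5.2×10⁻²¹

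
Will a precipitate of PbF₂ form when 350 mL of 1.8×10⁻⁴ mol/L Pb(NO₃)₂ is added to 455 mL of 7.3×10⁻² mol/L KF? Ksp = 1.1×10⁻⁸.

Yes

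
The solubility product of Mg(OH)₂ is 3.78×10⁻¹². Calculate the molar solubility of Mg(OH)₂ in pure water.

9.81×10⁻⁵ M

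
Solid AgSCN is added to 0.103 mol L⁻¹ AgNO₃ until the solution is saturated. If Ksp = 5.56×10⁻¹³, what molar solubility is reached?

5.40×10⁻¹² M

AgSCN(s) ⇌ Ag⁺(aq) + SCN⁻(aq)
The solution already contains Ag⁺ at 0.103 mol L⁻¹. Let s be the molar solubility of AgSCN.
[Ag⁺] ≈ 0.103 mol L⁻¹ (common ion dominates); [SCN⁻] = s.
Ksp = [Ag⁺][SCN⁻] = (0.103)s
s = 5.56×10⁻¹³ / (0.103) = 5.40×10⁻¹²
s = 5.40×10⁻¹² mol L⁻¹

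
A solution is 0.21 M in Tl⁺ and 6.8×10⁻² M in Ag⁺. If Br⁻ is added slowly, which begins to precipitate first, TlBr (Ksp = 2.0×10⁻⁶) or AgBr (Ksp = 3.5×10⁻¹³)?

AgBr

The threshold for precipitation is Q = Ksp.
For TlBr: [Br⁻] = (Ksp/[Tl⁺]) = 9.5×10⁻⁶ M
For AgBr: [Br⁻] = (Ksp/[Ag⁺]) = 5.1×10⁻¹² M
Since AgBr needs less Br⁻ to reach saturation, it precipitates first.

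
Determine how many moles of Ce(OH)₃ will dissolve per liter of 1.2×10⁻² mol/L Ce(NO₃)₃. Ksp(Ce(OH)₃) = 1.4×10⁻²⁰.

3.5×10⁻⁷ M

Ce(OH)₃(s) ⇌ Ce³⁺(aq) + 3 OH⁻(aq)
The solution already contains Ce³⁺ at 1.2×10⁻² mol/L. Let s be the molar solubility of Ce(OH)₃.
[Ce³⁺] ≈ 1.2×10⁻² mol/L (common ion dominates); [OH⁻] = 3s.
Ksp = [Ce³⁺][OH⁻]^3 = (1.2×10⁻²)(3s)^3
(3s)^3 = 1.4×10⁻²⁰ / (1.2×10⁻²) = 1.2×10⁻¹⁸
s = 3.5×10⁻⁷ mol/L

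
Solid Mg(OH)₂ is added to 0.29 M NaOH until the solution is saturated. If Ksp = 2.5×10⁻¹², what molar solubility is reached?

Mg(OH)₂(s) ⇌ Mg²⁺(aq) + 2 OH⁻(aq)
Let s be the solubility of Mg(OH)₂ here. The common ion gives [OH⁻] ≈ 0.29 M, and [Mg²⁺] = s.
Ksp = [Mg²⁺][OH⁻]^2 = s(0.29)^2
s = 2.5×10⁻¹² / (0.29)^2 = 3.0×10⁻¹¹
s = 3.0×10⁻¹¹ M

3.0×10⁻¹¹ M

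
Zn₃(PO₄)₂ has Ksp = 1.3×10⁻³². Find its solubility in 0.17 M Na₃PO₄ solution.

2.6×10⁻¹¹ M

Zn₃(PO₄)₂(s) ⇌ 3 Zn²⁺(aq) + 2 PO₄³⁻(aq)
Let s be the solubility of Zn₃(PO₄)₂ here. The common ion gives [PO₄³⁻] ≈ 0.17 M, and [Zn²⁺] = 3s.
Ksp = [Zn²⁺]^3[PO₄³⁻]^2 = (3s)^3(0.17)^2
(3s)^3 = 1.3×10⁻³² / (0.17)^2 = 4.5×10⁻³¹
s = 2.6×10⁻¹¹ M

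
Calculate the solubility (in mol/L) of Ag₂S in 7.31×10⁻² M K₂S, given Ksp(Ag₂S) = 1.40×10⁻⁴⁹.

6.92×10⁻²⁵ M

Ag₂S(s) ⇌ 2 Ag⁺(aq) + S²⁻(aq)
The solution already contains S²⁻ at 7.31×10⁻² M. Let s be the molar solubility of Ag₂S.
[S²⁻] ≈ 7.31×10⁻² M (common ion dominates); [Ag⁺] = 2s.
Ksp = [Ag⁺]^2[S²⁻] = (2s)^2(7.31×10⁻²)
(2s)^2 = 1.40×10⁻⁴⁹ / (7.31×10⁻²) = 1.92×10⁻⁴⁸
s = 6.92×10⁻²⁵ M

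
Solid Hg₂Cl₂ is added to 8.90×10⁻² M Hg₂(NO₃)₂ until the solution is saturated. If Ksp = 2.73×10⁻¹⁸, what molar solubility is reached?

2.77×10⁻⁹ M

Hg₂Cl₂(s) ⇌ Hg₂²⁺(aq) + 2 Cl⁻(aq)
With Hg₂²⁺ already at 8.90×10⁻² M and s small, take [Hg₂²⁺] ≈ 8.90×10⁻² M and [Cl⁻] = 2s.
Ksp = [Hg₂²⁺][Cl⁻]^2 = (8.90×10⁻²)(2s)^2
(2s)^2 = 2.73×10⁻¹⁸ / (8.90×10⁻²) = 3.07×10⁻¹⁷
s = 2.77×10⁻⁹ M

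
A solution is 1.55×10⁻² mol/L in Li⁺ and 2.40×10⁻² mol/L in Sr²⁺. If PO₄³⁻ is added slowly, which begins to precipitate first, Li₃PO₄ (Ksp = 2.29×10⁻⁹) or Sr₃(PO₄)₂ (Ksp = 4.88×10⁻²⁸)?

Sr₃(PO₄)₂

Each salt precipitates once Q = Ksp for that salt.
For Li₃PO₄: [PO₄³⁻] = (Ksp/[Li⁺]^3) = 6.15×10⁻⁴ mol/L
For Sr₃(PO₄)₂: [PO₄³⁻] = (Ksp/[Sr²⁺]^3)^(1/2) = 5.94×10⁻¹² mol/L
The smaller threshold [PO₄³⁻] is reached first, so Sr₃(PO₄)₂ precipitates first.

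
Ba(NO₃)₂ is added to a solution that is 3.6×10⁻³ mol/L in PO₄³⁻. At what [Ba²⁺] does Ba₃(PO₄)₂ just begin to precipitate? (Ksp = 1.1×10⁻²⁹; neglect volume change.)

Precipitation begins when Q = Ksp.
Ba₃(PO₄)₂(s) ⇌ 3 Ba²⁺(aq) + 2 PO₄³⁻(aq)
Ksp = [Ba²⁺]^3[PO₄³⁻]^2 = [Ba²⁺]^3(3.6×10⁻³)^2
[Ba²⁺]^3 = 1.1×10⁻²⁹ / (3.6×10⁻³)^2 = 8.5×10⁻²⁵
[Ba²⁺] = 9.5×10⁻⁹ mol/L

9.5×10⁻⁹ M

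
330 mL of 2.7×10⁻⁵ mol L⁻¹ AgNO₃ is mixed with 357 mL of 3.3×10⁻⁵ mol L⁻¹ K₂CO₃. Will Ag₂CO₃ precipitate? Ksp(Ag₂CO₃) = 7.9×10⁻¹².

No

After mixing, V = 330 mL + 357 mL = 687 mL.
[Ag⁺] = (2.7×10⁻⁵)(330)/687 = 1.3×10⁻⁵ mol L⁻¹
[CO₃²⁻] = (3.3×10⁻⁵)(357)/687 = 1.7×10⁻⁵ mol L⁻¹
Q = [Ag⁺]^2[CO₃²⁻] = 2.9×10⁻¹⁵
Since Q (2.9×10⁻¹⁵) is less than Ksp (7.9×10⁻¹²), no Ag₂CO₃ precipitates.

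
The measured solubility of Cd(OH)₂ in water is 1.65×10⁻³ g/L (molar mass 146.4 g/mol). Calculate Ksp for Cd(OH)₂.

Ksp = 5.73×10⁻¹⁵

Molar solubility s = (1.65×10⁻³ g/L) / (146.4 g/mol) = 1.1270×10⁻⁵ mol/L
Cd(OH)₂(s) ⇌ Cd²⁺(aq) + 2 OH⁻(aq)
If s mol/L of Cd(OH)₂ dissolves, [Cd²⁺] = s and [OH⁻] = 2s.
Ksp = [Cd²⁺][OH⁻]^2 = s · (2s)^2 = 4s^3
Ksp = 4 × (1.1270×10⁻⁵)^3 = 5.73×10⁻¹⁵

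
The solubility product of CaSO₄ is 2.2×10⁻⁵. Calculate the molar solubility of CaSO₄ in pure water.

CaSO₄(s) ⇌ Ca²⁺(aq) + SO₄²⁻(aq)
For each mole of CaSO₄ that dissolves per liter, [Ca²⁺] = s and [SO₄²⁻] = s; let s denote this solubility.
Ksp = [Ca²⁺][SO₄²⁻] = s · s = s^2
s^2 = 2.2×10⁻⁵
s = (2.2×10⁻⁵)^(1/2) = 4.7×10⁻³ mol/L

4.7×10⁻³ M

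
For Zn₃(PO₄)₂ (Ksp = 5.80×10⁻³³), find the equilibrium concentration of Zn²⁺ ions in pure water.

4.20×10⁻⁷ M

Zn₃(PO₄)₂(s) ⇌ 3 Zn²⁺(aq) + 2 PO₄³⁻(aq)
If s mol/L of Zn₃(PO₄)₂ dissolves, [Zn²⁺] = 3s and [PO₄³⁻] = 2s.
Ksp = [Zn²⁺]^3[PO₄³⁻]^2 = (3s)^3 · (2s)^2 = 108s^5 = 5.80×10⁻³³
s = 1.40×10⁻⁷ mol L⁻¹
[Zn²⁺] = 3s = 4.20×10⁻⁷ mol L⁻¹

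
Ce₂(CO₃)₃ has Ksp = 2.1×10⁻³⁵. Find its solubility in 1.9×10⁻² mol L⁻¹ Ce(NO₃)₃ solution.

1.3×10⁻¹¹ M

Ce₂(CO₃)₃(s) ⇌ 2 Ce³⁺(aq) + 3 CO₃²⁻(aq)
The solution already contains Ce³⁺ at 1.9×10⁻² mol L⁻¹. Let s be the molar solubility of Ce₂(CO₃)₃.
[Ce³⁺] ≈ 1.9×10⁻² mol L⁻¹ (common ion dominates); [CO₃²⁻] = 3s.
Ksp = [Ce³⁺]^2[CO₃²⁻]^3 = (1.9×10⁻²)^2(3s)^3
(3s)^3 = 2.1×10⁻³⁵ / (1.9×10⁻²)^2 = 5.8×10⁻³²
s = 1.3×10⁻¹¹ mol L⁻¹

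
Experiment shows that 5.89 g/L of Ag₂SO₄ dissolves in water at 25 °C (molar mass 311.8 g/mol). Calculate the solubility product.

Ksp = 2.70×10⁻⁵

Convert to molarity: s = 5.89 / 311.8 = 1.8890×10⁻² mol/L
Ag₂SO₄(s) ⇌ 2 Ag⁺(aq) + SO₄²⁻(aq)
Let s be the molar solubility. Then [Ag⁺] = 2s and [SO₄²⁻] = s.
Ksp = [Ag⁺]^2[SO₄²⁻] = (2s)^2 · s = 4s^3
Ksp = 4 × (1.8890×10⁻²)^3 = 2.70×10⁻⁵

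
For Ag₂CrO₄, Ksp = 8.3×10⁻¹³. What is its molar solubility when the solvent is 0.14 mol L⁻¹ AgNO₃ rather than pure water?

4.2×10⁻¹¹ M

Ag₂CrO₄(s) ⇌ 2 Ag⁺(aq) + CrO₄²⁻(aq)
Ag⁺ is already present at 0.14 mol L⁻¹. If s mol/L of Ag₂CrO₄ dissolves, [CrO₄²⁻] = s while [Ag⁺] ≈ 0.14 mol L⁻¹.
Ksp = [Ag⁺]^2[CrO₄²⁻] = (0.14)^2s
s = 8.3×10⁻¹³ / (0.14)^2 = 4.2×10⁻¹¹
s = 4.2×10⁻¹¹ mol L⁻¹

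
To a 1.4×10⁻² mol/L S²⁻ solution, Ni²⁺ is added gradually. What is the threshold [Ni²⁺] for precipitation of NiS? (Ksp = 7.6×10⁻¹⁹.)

The threshold for precipitation is Q = Ksp.
NiS(s) ⇌ Ni²⁺(aq) + S²⁻(aq)
Ksp = [Ni²⁺][S²⁻] = [Ni²⁺](1.4×10⁻²)
[Ni²⁺] = 7.6×10⁻¹⁹ / (1.4×10⁻²) = 5.4×10⁻¹⁷
[Ni²⁺] = 5.4×10⁻¹⁷ mol/L

5.4×10⁻¹⁷ M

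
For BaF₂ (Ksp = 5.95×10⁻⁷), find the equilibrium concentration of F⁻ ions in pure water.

1.06×10⁻² M

BaF₂(s) ⇌ Ba²⁺(aq) + 2 F⁻(aq)
Let s be the molar solubility. Then [Ba²⁺] = s and [F⁻] = 2s.
Ksp = [Ba²⁺][F⁻]^2 = s · (2s)^2 = 4s^3 = 5.95×10⁻⁷
s = 5.30×10⁻³ mol/L
[F⁻] = 2s = 1.06×10⁻² mol/L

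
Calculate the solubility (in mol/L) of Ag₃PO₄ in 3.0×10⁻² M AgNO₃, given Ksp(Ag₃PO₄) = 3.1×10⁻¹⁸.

1.1×10⁻¹³ M

Ag₃PO₄(s) ⇌ 3 Ag⁺(aq) + PO₄³⁻(aq)
Ag⁺ is already present at 3.0×10⁻² M. If s mol/L of Ag₃PO₄ dissolves, [PO₄³⁻] = s while [Ag⁺] ≈ 3.0×10⁻² M.
Ksp = [Ag⁺]^3[PO₄³⁻] = (3.0×10⁻²)^3s
s = 3.1×10⁻¹⁸ / (3.0×10⁻²)^3 = 1.1×10⁻¹³
s = 1.1×10⁻¹³ M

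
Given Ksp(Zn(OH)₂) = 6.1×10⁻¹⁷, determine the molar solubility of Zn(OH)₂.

Zn(OH)₂(s) ⇌ Zn²⁺(aq) + 2 OH⁻(aq)
If s mol/L of Zn(OH)₂ dissolves, [Zn²⁺] = s and [OH⁻] = 2s.
Ksp = [Zn²⁺][OH⁻]^2 = s · (2s)^2 = 4s^3
4s^3 = 6.1×10⁻¹⁷  ⇒  s^3 = 1.5×10⁻¹⁷
s = (1.5×10⁻¹⁷)^(1/3) = 2.5×10⁻⁶ mol L⁻¹

2.5×10⁻⁶ M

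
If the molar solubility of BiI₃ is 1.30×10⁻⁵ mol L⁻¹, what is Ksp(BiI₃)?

BiI₃(s) ⇌ Bi³⁺(aq) + 3 I⁻(aq)
Call the molar solubility s, so that [Bi³⁺] = s and [I⁻] = 3s.
Ksp = [Bi³⁺][I⁻]^3 = s · (3s)^3 = 27s^4
Ksp = 27 × (1.30×10⁻⁵)^4 = 7.71×10⁻¹⁹

Ksp = 7.71×10⁻¹⁹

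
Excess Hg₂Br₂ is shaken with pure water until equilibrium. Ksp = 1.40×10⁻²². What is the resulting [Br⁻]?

Hg₂Br₂(s) ⇌ Hg₂²⁺(aq) + 2 Br⁻(aq)
Call the molar solubility s, so that [Hg₂²⁺] = s and [Br⁻] = 2s.
Ksp = [Hg₂²⁺][Br⁻]^2 = s · (2s)^2 = 4s^3 = 1.40×10⁻²²
s = 3.27×10⁻⁸ mol/L
[Br⁻] = 2s = 6.54×10⁻⁸ mol/L

6.54×10⁻⁸ M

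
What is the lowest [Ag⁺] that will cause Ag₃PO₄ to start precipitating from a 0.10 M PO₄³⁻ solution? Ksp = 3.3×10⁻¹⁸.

A salt starts to precipitate once the ion product Q reaches its Ksp.
Ag₃PO₄(s) ⇌ 3 Ag⁺(aq) + PO₄³⁻(aq)
Ksp = [Ag⁺]^3[PO₄³⁻] = [Ag⁺]^3(0.10)
[Ag⁺]^3 = 3.3×10⁻¹⁸ / (0.10) = 3.3×10⁻¹⁷
[Ag⁺] = 3.2×10⁻⁶ M

3.2×10⁻⁶ M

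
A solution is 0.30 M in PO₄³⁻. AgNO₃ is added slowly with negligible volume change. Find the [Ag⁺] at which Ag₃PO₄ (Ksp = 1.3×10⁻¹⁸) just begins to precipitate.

A salt starts to precipitate once the ion product Q reaches its Ksp.
Ag₃PO₄(s) ⇌ 3 Ag⁺(aq) + PO₄³⁻(aq)
Ksp = [Ag⁺]^3[PO₄³⁻] = [Ag⁺]^3(0.30)
[Ag⁺]^3 = 1.3×10⁻¹⁸ / (0.30) = 4.3×10⁻¹⁸
[Ag⁺] = 1.6×10⁻⁶ M

1.6×10⁻⁶ M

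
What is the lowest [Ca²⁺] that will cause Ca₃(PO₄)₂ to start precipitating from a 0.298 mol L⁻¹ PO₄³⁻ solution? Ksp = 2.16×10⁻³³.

2.90×10⁻¹¹ M

Each salt precipitates once Q = Ksp for that salt.
Ca₃(PO₄)₂(s) ⇌ 3 Ca²⁺(aq) + 2 PO₄³⁻(aq)
Ksp = [Ca²⁺]^3[PO₄³⁻]^2 = [Ca²⁺]^3(0.298)^2
[Ca²⁺]^3 = 2.16×10⁻³³ / (0.298)^2 = 2.43×10⁻³²
[Ca²⁺] = 2.90×10⁻¹¹ mol L⁻¹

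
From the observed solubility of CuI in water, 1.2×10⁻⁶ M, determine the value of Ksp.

Ksp = 1.4×10⁻¹²

CuI(s) ⇌ Cu⁺(aq) + I⁻(aq)
For each mole of CuI that dissolves per liter, [Cu⁺] = s and [I⁻] = s; let s denote this solubility.
Ksp = [Cu⁺][I⁻] = s · s = s^2
Ksp = (1.2×10⁻⁶)^2 = 1.4×10⁻¹²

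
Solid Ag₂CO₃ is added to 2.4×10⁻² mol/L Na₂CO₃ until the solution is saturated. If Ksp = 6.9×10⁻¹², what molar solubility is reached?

8.5×10⁻⁶ M

Ag₂CO₃(s) ⇌ 2 Ag⁺(aq) + CO₃²⁻(aq)
With CO₃²⁻ already at 2.4×10⁻² mol/L and s small, take [CO₃²⁻] ≈ 2.4×10⁻² mol/L and [Ag⁺] = 2s.
Ksp = [Ag⁺]^2[CO₃²⁻] = (2s)^2(2.4×10⁻²)
(2s)^2 = 6.9×10⁻¹² / (2.4×10⁻²) = 2.9×10⁻¹⁰
s = 8.5×10⁻⁶ mol/L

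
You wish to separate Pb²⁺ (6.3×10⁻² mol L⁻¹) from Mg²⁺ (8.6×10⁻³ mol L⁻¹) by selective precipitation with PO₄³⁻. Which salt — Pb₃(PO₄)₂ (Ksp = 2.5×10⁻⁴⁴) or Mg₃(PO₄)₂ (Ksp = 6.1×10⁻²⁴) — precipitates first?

Pb₃(PO₄)₂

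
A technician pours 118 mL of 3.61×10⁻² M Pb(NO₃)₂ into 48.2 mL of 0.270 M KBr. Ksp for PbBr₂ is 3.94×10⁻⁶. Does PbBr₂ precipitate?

Total volume after mixing = 118 + 48.2 = 166.2 mL.
[Pb²⁺] = (3.61×10⁻²)(118)/166.2 = 2.56×10⁻² M
[Br⁻] = (0.270)(48.2)/166.2 = 7.83×10⁻² M
Q = [Pb²⁺][Br⁻]^2 = 1.57×10⁻⁴
Q = 1.57×10⁻⁴ > Ksp = 3.94×10⁻⁶, so the solution is supersaturated and PbBr₂ precipitates.

Yes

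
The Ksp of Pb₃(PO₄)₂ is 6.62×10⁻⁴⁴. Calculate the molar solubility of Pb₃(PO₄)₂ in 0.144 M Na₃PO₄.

4.91×10⁻¹⁵ M

Pb₃(PO₄)₂(s) ⇌ 3 Pb²⁺(aq) + 2 PO₄³⁻(aq)
With PO₄³⁻ already at 0.144 M and s small, take [PO₄³⁻] ≈ 0.144 M and [Pb²⁺] = 3s.
Ksp = [Pb²⁺]^3[PO₄³⁻]^2 = (3s)^3(0.144)^2
(3s)^3 = 6.62×10⁻⁴⁴ / (0.144)^2 = 3.19×10⁻⁴²
s = 4.91×10⁻¹⁵ M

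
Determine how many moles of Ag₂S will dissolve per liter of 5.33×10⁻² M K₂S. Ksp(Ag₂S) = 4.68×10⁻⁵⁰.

Ag₂S(s) ⇌ 2 Ag⁺(aq) + S²⁻(aq)
The solution already contains S²⁻ at 5.33×10⁻² M. Let s be the molar solubility of Ag₂S.
[S²⁻] ≈ 5.33×10⁻² M (common ion dominates); [Ag⁺] = 2s.
Ksp = [Ag⁺]^2[S²⁻] = (2s)^2(5.33×10⁻²)
(2s)^2 = 4.68×10⁻⁵⁰ / (5.33×10⁻²) = 8.78×10⁻⁴⁹
s = 4.69×10⁻²⁵ M

4.69×10⁻²⁵ M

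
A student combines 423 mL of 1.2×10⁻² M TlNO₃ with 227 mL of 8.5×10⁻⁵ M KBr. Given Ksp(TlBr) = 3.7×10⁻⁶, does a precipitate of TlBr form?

After mixing, V = 423 mL + 227 mL = 650 mL.
[Tl⁺] = (1.2×10⁻²)(423)/650 = 7.8×10⁻³ M
[Br⁻] = (8.5×10⁻⁵)(227)/650 = 3.0×10⁻⁵ M
Q = [Tl⁺][Br⁻] = 2.3×10⁻⁷
Since Q (2.3×10⁻⁷) is less than Ksp (3.7×10⁻⁶), no TlBr precipitates.

No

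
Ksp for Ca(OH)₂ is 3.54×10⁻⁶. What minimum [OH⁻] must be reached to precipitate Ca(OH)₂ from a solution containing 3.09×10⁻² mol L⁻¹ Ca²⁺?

Precipitation of each salt begins when its ion product equals Ksp.
Ca(OH)₂(s) ⇌ Ca²⁺(aq) + 2 OH⁻(aq)
Ksp = [Ca²⁺][OH⁻]^2 = [OH⁻]^2(3.09×10⁻²)
[OH⁻]^2 = 3.54×10⁻⁶ / (3.09×10⁻²) = 1.15×10⁻⁴
[OH⁻] = 1.07×10⁻² mol L⁻¹

1.07×10⁻² M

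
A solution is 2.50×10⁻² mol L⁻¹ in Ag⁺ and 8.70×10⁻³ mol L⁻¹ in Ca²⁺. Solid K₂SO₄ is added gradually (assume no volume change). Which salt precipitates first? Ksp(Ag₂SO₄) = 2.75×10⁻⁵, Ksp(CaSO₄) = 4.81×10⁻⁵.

Each salt precipitates once Q = Ksp for that salt.
For Ag₂SO₄: [SO₄²⁻] = (Ksp/[Ag⁺]^2) = 4.40×10⁻² mol L⁻¹
For CaSO₄: [SO₄²⁻] = (Ksp/[Ca²⁺]) = 5.53×10⁻³ mol L⁻¹
Since CaSO₄ needs less SO₄²⁻ to reach saturation, it precipitates first.

CaSO₄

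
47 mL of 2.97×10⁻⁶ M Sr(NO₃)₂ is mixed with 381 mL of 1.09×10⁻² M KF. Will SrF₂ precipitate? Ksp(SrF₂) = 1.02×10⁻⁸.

No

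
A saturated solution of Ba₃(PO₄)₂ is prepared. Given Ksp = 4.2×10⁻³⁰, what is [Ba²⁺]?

Ba₃(PO₄)₂(s) ⇌ 3 Ba²⁺(aq) + 2 PO₄³⁻(aq)
With molar solubility s: [Ba²⁺] = 3s, [PO₄³⁻] = 2s.
Ksp = [Ba²⁺]^3[PO₄³⁻]^2 = (3s)^3 · (2s)^2 = 108s^5 = 4.2×10⁻³⁰
s = 5.2×10⁻⁷ mol L⁻¹
[Ba²⁺] = 3s = 1.6×10⁻⁶ mol L⁻¹

1.6×10⁻⁶ M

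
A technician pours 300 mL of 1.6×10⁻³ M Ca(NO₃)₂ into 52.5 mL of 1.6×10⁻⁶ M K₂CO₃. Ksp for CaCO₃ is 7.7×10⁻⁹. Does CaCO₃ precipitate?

The combined volume is 352.5 mL.
[Ca²⁺] = (1.6×10⁻³)(300)/352.5 = 1.4×10⁻³ M
[CO₃²⁻] = (1.6×10⁻⁶)(52.5)/352.5 = 2.4×10⁻⁷ M
Q = [Ca²⁺][CO₃²⁻] = 3.2×10⁻¹⁰
Q = 3.2×10⁻¹⁰ < Ksp = 7.7×10⁻⁹, so the solution is unsaturated and no precipitate forms.

No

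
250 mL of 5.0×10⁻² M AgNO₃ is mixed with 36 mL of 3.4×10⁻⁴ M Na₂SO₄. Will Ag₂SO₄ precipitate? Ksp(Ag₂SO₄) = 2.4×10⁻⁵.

No

After mixing, V = 250 mL + 36 mL = 286 mL.
[Ag⁺] = (5.0×10⁻²)(250)/286 = 4.4×10⁻² M
[SO₄²⁻] = (3.4×10⁻⁴)(36)/286 = 4.3×10⁻⁵ M
Q = [Ag⁺]^2[SO₄²⁻] = 8.2×10⁻⁸
Q < Ksp (8.2×10⁻⁸ vs 2.4×10⁻⁵); the solution remains unsaturated and no precipitate forms.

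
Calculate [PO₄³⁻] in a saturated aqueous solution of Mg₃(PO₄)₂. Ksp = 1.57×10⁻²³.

Mg₃(PO₄)₂(s) ⇌ 3 Mg²⁺(aq) + 2 PO₄³⁻(aq)
With molar solubility s: [Mg²⁺] = 3s, [PO₄³⁻] = 2s.
Ksp = [Mg²⁺]^3[PO₄³⁻]^2 = (3s)^3 · (2s)^2 = 108s^5 = 1.57×10⁻²³
s = 1.08×10⁻⁵ M
[PO₄³⁻] = 2s = 2.16×10⁻⁵ M

2.16×10⁻⁵ M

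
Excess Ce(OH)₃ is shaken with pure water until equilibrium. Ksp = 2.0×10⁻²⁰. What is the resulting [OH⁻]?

Ce(OH)₃(s) ⇌ Ce³⁺(aq) + 3 OH⁻(aq)
Call the molar solubility s, so that [Ce³⁺] = s and [OH⁻] = 3s.
Ksp = [Ce³⁺][OH⁻]^3 = s · (3s)^3 = 27s^4 = 2.0×10⁻²⁰
s = 5.2×10⁻⁶ mol/L
[OH⁻] = 3s = 1.6×10⁻⁵ mol/L

1.6×10⁻⁵ M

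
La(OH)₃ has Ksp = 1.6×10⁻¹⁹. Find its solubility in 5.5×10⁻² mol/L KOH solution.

La(OH)₃(s) ⇌ La³⁺(aq) + 3 OH⁻(aq)
Let s be the solubility of La(OH)₃ here. The common ion gives [OH⁻] ≈ 5.5×10⁻² mol/L, and [La³⁺] = s.
Ksp = [La³⁺][OH⁻]^3 = s(5.5×10⁻²)^3
s = 1.6×10⁻¹⁹ / (5.5×10⁻²)^3 = 9.6×10⁻¹⁶
s = 9.6×10⁻¹⁶ mol/L

9.6×10⁻¹⁶ M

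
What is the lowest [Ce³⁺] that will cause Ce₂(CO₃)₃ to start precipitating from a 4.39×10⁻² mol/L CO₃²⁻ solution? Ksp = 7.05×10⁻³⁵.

9.13×10⁻¹⁶ M

Precipitation of each salt begins when its ion product equals Ksp.
Ce₂(CO₃)₃(s) ⇌ 2 Ce³⁺(aq) + 3 CO₃²⁻(aq)
Ksp = [Ce³⁺]^2[CO₃²⁻]^3 = [Ce³⁺]^2(4.39×10⁻²)^3
[Ce³⁺]^2 = 7.05×10⁻³⁵ / (4.39×10⁻²)^3 = 8.33×10⁻³¹
[Ce³⁺] = 9.13×10⁻¹⁶ mol/L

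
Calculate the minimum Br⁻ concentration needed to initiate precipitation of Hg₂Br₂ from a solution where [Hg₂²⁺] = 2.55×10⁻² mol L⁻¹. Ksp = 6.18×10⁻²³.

Precipitation begins when Q = Ksp.
Hg₂Br₂(s) ⇌ Hg₂²⁺(aq) + 2 Br⁻(aq)
Ksp = [Hg₂²⁺][Br⁻]^2 = [Br⁻]^2(2.55×10⁻²)
[Br⁻]^2 = 6.18×10⁻²³ / (2.55×10⁻²) = 2.42×10⁻²¹
[Br⁻] = 4.92×10⁻¹¹ mol L⁻¹

4.92×10⁻¹¹ M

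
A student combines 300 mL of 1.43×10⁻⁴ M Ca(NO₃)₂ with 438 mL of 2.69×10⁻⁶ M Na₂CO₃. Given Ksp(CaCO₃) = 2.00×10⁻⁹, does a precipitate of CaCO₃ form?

No

Total volume after mixing = 300 + 438 = 738 mL.
[Ca²⁺] = (1.43×10⁻⁴)(300)/738 = 5.81×10⁻⁵ M
[CO₃²⁻] = (2.69×10⁻⁶)(438)/738 = 1.60×10⁻⁶ M
Q = [Ca²⁺][CO₃²⁻] = 9.28×10⁻¹¹
Q = 9.28×10⁻¹¹ < Ksp = 2.00×10⁻⁹, so the solution is unsaturated and no precipitate forms.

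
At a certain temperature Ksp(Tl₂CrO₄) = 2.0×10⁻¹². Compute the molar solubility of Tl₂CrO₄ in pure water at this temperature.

7.9×10⁻⁵ M

Tl₂CrO₄(s) ⇌ 2 Tl⁺(aq) + CrO₄²⁻(aq)
With molar solubility s: [Tl⁺] = 2s, [CrO₄²⁻] = s.
Ksp = [Tl⁺]^2[CrO₄²⁻] = (2s)^2 · s = 4s^3
4s^3 = 2.0×10⁻¹²  ⇒  s^3 = 5.0×10⁻¹³
s = (5.0×10⁻¹³)^(1/3) = 7.9×10⁻⁵ mol L⁻¹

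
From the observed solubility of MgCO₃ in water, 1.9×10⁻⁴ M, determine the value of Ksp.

MgCO₃(s) ⇌ Mg²⁺(aq) + CO₃²⁻(aq)
If s mol/L of MgCO₃ dissolves, [Mg²⁺] = s and [CO₃²⁻] = s.
Ksp = [Mg²⁺][CO₃²⁻] = s · s = s^2
Ksp = (1.9×10⁻⁴)^2 = 3.6×10⁻⁸

Ksp = 3.6×10⁻⁸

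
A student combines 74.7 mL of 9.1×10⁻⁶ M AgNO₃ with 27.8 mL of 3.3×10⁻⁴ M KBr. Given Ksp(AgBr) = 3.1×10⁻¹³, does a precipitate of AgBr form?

The combined volume is 102.5 mL.
[Ag⁺] = (9.1×10⁻⁶)(74.7)/102.5 = 6.6×10⁻⁶ M
[Br⁻] = (3.3×10⁻⁴)(27.8)/102.5 = 9.0×10⁻⁵ M
Q = [Ag⁺][Br⁻] = 5.9×10⁻¹⁰
Q = 5.9×10⁻¹⁰ > Ksp = 3.1×10⁻¹³, so the solution is supersaturated and AgBr precipitates.

Yes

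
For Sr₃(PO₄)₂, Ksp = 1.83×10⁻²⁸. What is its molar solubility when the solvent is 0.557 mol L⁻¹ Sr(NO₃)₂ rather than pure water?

Sr₃(PO₄)₂(s) ⇌ 3 Sr²⁺(aq) + 2 PO₄³⁻(aq)
With Sr²⁺ already at 0.557 mol L⁻¹ and s small, take [Sr²⁺] ≈ 0.557 mol L⁻¹ and [PO₄³⁻] = 2s.
Ksp = [Sr²⁺]^3[PO₄³⁻]^2 = (0.557)^3(2s)^2
(2s)^2 = 1.83×10⁻²⁸ / (0.557)^3 = 1.06×10⁻²⁷
s = 1.63×10⁻¹⁴ mol L⁻¹

1.63×10⁻¹⁴ M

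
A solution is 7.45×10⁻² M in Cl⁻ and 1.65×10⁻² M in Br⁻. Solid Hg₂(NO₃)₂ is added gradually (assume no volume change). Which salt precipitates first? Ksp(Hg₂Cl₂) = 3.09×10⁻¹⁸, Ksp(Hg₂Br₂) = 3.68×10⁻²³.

Hg₂Br₂

The threshold for precipitation is Q = Ksp.
For Hg₂Cl₂: [Hg₂²⁺] = (Ksp/[Cl⁻]^2) = 5.57×10⁻¹⁶ M
For Hg₂Br₂: [Hg₂²⁺] = (Ksp/[Br⁻]^2) = 1.35×10⁻¹⁹ M
Hg₂Br₂ requires the lower [Hg₂²⁺], so it precipitates first.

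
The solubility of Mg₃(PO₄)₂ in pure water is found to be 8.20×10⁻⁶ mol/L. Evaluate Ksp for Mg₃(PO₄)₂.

Ksp = 4.00×10⁻²⁴

Mg₃(PO₄)₂(s) ⇌ 3 Mg²⁺(aq) + 2 PO₄³⁻(aq)
With molar solubility s: [Mg²⁺] = 3s, [PO₄³⁻] = 2s.
Ksp = [Mg²⁺]^3[PO₄³⁻]^2 = (3s)^3 · (2s)^2 = 108s^5
Ksp = 108 × (8.20×10⁻⁶)^5 = 4.00×10⁻²⁴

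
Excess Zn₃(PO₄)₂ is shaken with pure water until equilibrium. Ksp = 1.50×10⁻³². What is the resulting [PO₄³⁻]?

3.39×10⁻⁷ M

Zn₃(PO₄)₂(s) ⇌ 3 Zn²⁺(aq) + 2 PO₄³⁻(aq)
Let s be the molar solubility. Then [Zn²⁺] = 3s and [PO₄³⁻] = 2s.
Ksp = [Zn²⁺]^3[PO₄³⁻]^2 = (3s)^3 · (2s)^2 = 108s^5 = 1.50×10⁻³²
s = 1.69×10⁻⁷ mol L⁻¹
[PO₄³⁻] = 2s = 3.39×10⁻⁷ mol L⁻¹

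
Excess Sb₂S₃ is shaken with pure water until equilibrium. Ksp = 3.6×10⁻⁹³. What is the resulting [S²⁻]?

Sb₂S₃(s) ⇌ 2 Sb³⁺(aq) + 3 S²⁻(aq)
For each mole of Sb₂S₃ that dissolves per liter, [Sb³⁺] = 2s and [S²⁻] = 3s; let s denote this solubility.
Ksp = [Sb³⁺]^2[S²⁻]^3 = (2s)^2 · (3s)^3 = 108s^5 = 3.6×10⁻⁹³
s = 1.3×10⁻¹⁹ mol/L
[S²⁻] = 3s = 3.8×10⁻¹⁹ mol/L

3.8×10⁻¹⁹ M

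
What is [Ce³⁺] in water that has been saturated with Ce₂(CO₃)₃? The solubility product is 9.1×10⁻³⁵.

1.2×10⁻⁷ M

Ce₂(CO₃)₃(s) ⇌ 2 Ce³⁺(aq) + 3 CO₃²⁻(aq)
For each mole of Ce₂(CO₃)₃ that dissolves per liter, [Ce³⁺] = 2s and [CO₃²⁻] = 3s; let s denote this solubility.
Ksp = [Ce³⁺]^2[CO₃²⁻]^3 = (2s)^2 · (3s)^3 = 108s^5 = 9.1×10⁻³⁵
s = 6.1×10⁻⁸ M
[Ce³⁺] = 2s = 1.2×10⁻⁷ M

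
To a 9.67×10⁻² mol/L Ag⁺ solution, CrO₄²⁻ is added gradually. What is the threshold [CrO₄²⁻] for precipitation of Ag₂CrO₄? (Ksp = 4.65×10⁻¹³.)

Precipitation begins when Q = Ksp.
Ag₂CrO₄(s) ⇌ 2 Ag⁺(aq) + CrO₄²⁻(aq)
Ksp = [Ag⁺]^2[CrO₄²⁻] = [CrO₄²⁻](9.67×10⁻²)^2
[CrO₄²⁻] = 4.65×10⁻¹³ / (9.67×10⁻²)^2 = 4.97×10⁻¹¹
[CrO₄²⁻] = 4.97×10⁻¹¹ mol/L

4.97×10⁻¹¹ M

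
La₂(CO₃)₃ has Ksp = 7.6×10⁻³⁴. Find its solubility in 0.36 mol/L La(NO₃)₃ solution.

La₂(CO₃)₃(s) ⇌ 2 La³⁺(aq) + 3 CO₃²⁻(aq)
La³⁺ is already present at 0.36 mol/L. If s mol/L of La₂(CO₃)₃ dissolves, [CO₃²⁻] = 3s while [La³⁺] ≈ 0.36 mol/L.
Ksp = [La³⁺]^2[CO₃²⁻]^3 = (0.36)^2(3s)^3
(3s)^3 = 7.6×10⁻³⁴ / (0.36)^2 = 5.9×10⁻³³
s = 6.0×10⁻¹² mol/L

6.0×10⁻¹² M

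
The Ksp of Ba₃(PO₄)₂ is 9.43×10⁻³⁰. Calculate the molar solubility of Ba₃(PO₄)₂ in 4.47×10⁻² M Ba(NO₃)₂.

1.62×10⁻¹³ M

Ba₃(PO₄)₂(s) ⇌ 3 Ba²⁺(aq) + 2 PO₄³⁻(aq)
Let s be the solubility of Ba₃(PO₄)₂ here. The common ion gives [Ba²⁺] ≈ 4.47×10⁻² M, and [PO₄³⁻] = 2s.
Ksp = [Ba²⁺]^3[PO₄³⁻]^2 = (4.47×10⁻²)^3(2s)^2
(2s)^2 = 9.43×10⁻³⁰ / (4.47×10⁻²)^3 = 1.06×10⁻²⁵
s = 1.62×10⁻¹³ M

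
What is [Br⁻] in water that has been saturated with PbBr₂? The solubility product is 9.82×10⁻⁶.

2.70×10⁻² M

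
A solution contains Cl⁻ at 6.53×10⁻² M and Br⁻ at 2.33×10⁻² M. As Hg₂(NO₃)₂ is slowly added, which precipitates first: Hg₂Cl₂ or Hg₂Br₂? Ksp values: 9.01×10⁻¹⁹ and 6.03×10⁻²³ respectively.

Hg₂Br₂

A salt starts to precipitate once the ion product Q reaches its Ksp.
For Hg₂Cl₂: [Hg₂²⁺] = (Ksp/[Cl⁻]^2) = 2.11×10⁻¹⁶ M
For Hg₂Br₂: [Hg₂²⁺] = (Ksp/[Br⁻]^2) = 1.11×10⁻¹⁹ M
The smaller threshold [Hg₂²⁺] is reached first, so Hg₂Br₂ precipitates first.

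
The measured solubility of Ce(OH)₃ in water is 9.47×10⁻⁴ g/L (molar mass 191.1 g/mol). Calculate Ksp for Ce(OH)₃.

Ksp = 1.63×10⁻²⁰

Molar solubility s = (9.47×10⁻⁴ g/L) / (191.1 g/mol) = 4.9555×10⁻⁶ mol/L
Ce(OH)₃(s) ⇌ Ce³⁺(aq) + 3 OH⁻(aq)
With molar solubility s: [Ce³⁺] = s, [OH⁻] = 3s.
Ksp = [Ce³⁺][OH⁻]^3 = s · (3s)^3 = 27s^4
Ksp = 27 × (4.9555×10⁻⁶)^4 = 1.63×10⁻²⁰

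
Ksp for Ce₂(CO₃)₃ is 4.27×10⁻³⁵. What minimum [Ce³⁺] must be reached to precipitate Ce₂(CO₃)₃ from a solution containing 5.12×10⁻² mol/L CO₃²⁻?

Precipitation of each salt begins when its ion product equals Ksp.
Ce₂(CO₃)₃(s) ⇌ 2 Ce³⁺(aq) + 3 CO₃²⁻(aq)
Ksp = [Ce³⁺]^2[CO₃²⁻]^3 = [Ce³⁺]^2(5.12×10⁻²)^3
[Ce³⁺]^2 = 4.27×10⁻³⁵ / (5.12×10⁻²)^3 = 3.18×10⁻³¹
[Ce³⁺] = 5.64×10⁻¹⁶ mol/L

5.64×10⁻¹⁶ M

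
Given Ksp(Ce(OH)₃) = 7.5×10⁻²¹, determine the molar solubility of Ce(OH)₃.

Ce(OH)₃(s) ⇌ Ce³⁺(aq) + 3 OH⁻(aq)
With molar solubility s: [Ce³⁺] = s, [OH⁻] = 3s.
Ksp = [Ce³⁺][OH⁻]^3 = s · (3s)^3 = 27s^4
27s^4 = 7.5×10⁻²¹  ⇒  s^4 = 2.8×10⁻²²
Taking the 4th root, s = 4.1×10⁻⁶ mol L⁻¹.

4.1×10⁻⁶ M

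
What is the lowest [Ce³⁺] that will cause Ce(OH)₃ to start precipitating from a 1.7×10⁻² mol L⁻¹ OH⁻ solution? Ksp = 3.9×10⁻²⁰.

The threshold for precipitation is Q = Ksp.
Ce(OH)₃(s) ⇌ Ce³⁺(aq) + 3 OH⁻(aq)
Ksp = [Ce³⁺][OH⁻]^3 = [Ce³⁺](1.7×10⁻²)^3
[Ce³⁺] = 3.9×10⁻²⁰ / (1.7×10⁻²)^3 = 7.9×10⁻¹⁵
[Ce³⁺] = 7.9×10⁻¹⁵ mol L⁻¹

7.9×10⁻¹⁵ M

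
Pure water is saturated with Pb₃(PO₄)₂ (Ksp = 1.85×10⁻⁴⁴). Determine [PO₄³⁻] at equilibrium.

1.41×10⁻⁹ M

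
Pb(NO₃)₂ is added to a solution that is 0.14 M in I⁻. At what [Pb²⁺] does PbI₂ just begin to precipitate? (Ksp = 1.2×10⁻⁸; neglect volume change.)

A salt starts to precipitate once the ion product Q reaches its Ksp.
PbI₂(s) ⇌ Pb²⁺(aq) + 2 I⁻(aq)
Ksp = [Pb²⁺][I⁻]^2 = [Pb²⁺](0.14)^2
[Pb²⁺] = 1.2×10⁻⁸ / (0.14)^2 = 6.1×10⁻⁷
[Pb²⁺] = 6.1×10⁻⁷ M

6.1×10⁻⁷ M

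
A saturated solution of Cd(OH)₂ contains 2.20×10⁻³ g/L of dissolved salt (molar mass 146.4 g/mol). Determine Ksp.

Ksp = 1.36×10⁻¹⁴

Molar solubility s = (2.20×10⁻³ g/L) / (146.4 g/mol) = 1.5027×10⁻⁵ mol/L
Cd(OH)₂(s) ⇌ Cd²⁺(aq) + 2 OH⁻(aq)
With molar solubility s: [Cd²⁺] = s, [OH⁻] = 2s.
Ksp = [Cd²⁺][OH⁻]^2 = s · (2s)^2 = 4s^3
Ksp = 4 × (1.5027×10⁻⁵)^3 = 1.36×10⁻¹⁴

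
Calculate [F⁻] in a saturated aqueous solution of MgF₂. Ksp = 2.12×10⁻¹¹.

MgF₂(s) ⇌ Mg²⁺(aq) + 2 F⁻(aq)
Call the molar solubility s, so that [Mg²⁺] = s and [F⁻] = 2s.
Ksp = [Mg²⁺][F⁻]^2 = s · (2s)^2 = 4s^3 = 2.12×10⁻¹¹
s = 1.74×10⁻⁴ mol/L
[F⁻] = 2s = 3.49×10⁻⁴ mol/L

3.49×10⁻⁴ M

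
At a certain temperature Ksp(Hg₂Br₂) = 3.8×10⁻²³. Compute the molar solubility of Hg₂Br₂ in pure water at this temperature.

Hg₂Br₂(s) ⇌ Hg₂²⁺(aq) + 2 Br⁻(aq)
Let s be the molar solubility. Then [Hg₂²⁺] = s and [Br⁻] = 2s.
Ksp = [Hg₂²⁺][Br⁻]^2 = s · (2s)^2 = 4s^3
4s^3 = 3.8×10⁻²³  ⇒  s^3 = 9.5×10⁻²⁴
Taking the 3rd root, s = 2.1×10⁻⁸ mol L⁻¹.

2.1×10⁻⁸ M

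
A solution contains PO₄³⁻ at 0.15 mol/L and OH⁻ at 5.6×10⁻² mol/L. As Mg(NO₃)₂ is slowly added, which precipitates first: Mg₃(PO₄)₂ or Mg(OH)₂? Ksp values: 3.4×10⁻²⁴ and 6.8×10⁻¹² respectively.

Precipitation begins when Q = Ksp.
For Mg₃(PO₄)₂: [Mg²⁺] = (Ksp/[PO₄³⁻]^2)^(1/3) = 5.3×10⁻⁸ mol/L
For Mg(OH)₂: [Mg²⁺] = (Ksp/[OH⁻]^2) = 2.2×10⁻⁹ mol/L
Mg(OH)₂ requires the lower [Mg²⁺], so it precipitates first.

Mg(OH)₂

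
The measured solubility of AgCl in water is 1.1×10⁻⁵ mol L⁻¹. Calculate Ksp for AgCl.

Ksp = 1.2×10⁻¹⁰

AgCl(s) ⇌ Ag⁺(aq) + Cl⁻(aq)
Let s be the molar solubility. Then [Ag⁺] = s and [Cl⁻] = s.
Ksp = [Ag⁺][Cl⁻] = s · s = s^2
Ksp = (1.1×10⁻⁵)^2 = 1.2×10⁻¹⁰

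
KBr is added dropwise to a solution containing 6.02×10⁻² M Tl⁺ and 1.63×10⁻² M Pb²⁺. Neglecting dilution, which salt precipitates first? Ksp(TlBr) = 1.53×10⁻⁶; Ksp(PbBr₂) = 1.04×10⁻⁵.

TlBr

Each salt precipitates once Q = Ksp for that salt.
For TlBr: [Br⁻] = (Ksp/[Tl⁺]) = 2.54×10⁻⁵ M
For PbBr₂: [Br⁻] = (Ksp/[Pb²⁺])^(1/2) = 2.53×10⁻² M
Since TlBr needs less Br⁻ to reach saturation, it precipitates first.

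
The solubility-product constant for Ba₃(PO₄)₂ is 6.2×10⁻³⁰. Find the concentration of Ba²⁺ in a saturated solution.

Ba₃(PO₄)₂(s) ⇌ 3 Ba²⁺(aq) + 2 PO₄³⁻(aq)
With molar solubility s: [Ba²⁺] = 3s, [PO₄³⁻] = 2s.
Ksp = [Ba²⁺]^3[PO₄³⁻]^2 = (3s)^3 · (2s)^2 = 108s^5 = 6.2×10⁻³⁰
s = 5.6×10⁻⁷ mol/L
[Ba²⁺] = 3s = 1.7×10⁻⁶ mol/L

1.7×10⁻⁶ M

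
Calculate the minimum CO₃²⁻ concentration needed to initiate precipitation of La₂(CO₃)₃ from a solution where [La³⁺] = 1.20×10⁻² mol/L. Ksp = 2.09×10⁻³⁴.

The threshold for precipitation is Q = Ksp.
La₂(CO₃)₃(s) ⇌ 2 La³⁺(aq) + 3 CO₃²⁻(aq)
Ksp = [La³⁺]^2[CO₃²⁻]^3 = [CO₃²⁻]^3(1.20×10⁻²)^2
[CO₃²⁻]^3 = 2.09×10⁻³⁴ / (1.20×10⁻²)^2 = 1.45×10⁻³⁰
[CO₃²⁻] = 1.13×10⁻¹⁰ mol/L

1.13×10⁻¹⁰ M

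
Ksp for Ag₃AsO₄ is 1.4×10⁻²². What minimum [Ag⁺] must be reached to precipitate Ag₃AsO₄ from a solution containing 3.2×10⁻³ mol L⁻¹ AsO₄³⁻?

3.5×10⁻⁷ M

Precipitation of each salt begins when its ion product equals Ksp.
Ag₃AsO₄(s) ⇌ 3 Ag⁺(aq) + AsO₄³⁻(aq)
Ksp = [Ag⁺]^3[AsO₄³⁻] = [Ag⁺]^3(3.2×10⁻³)
[Ag⁺]^3 = 1.4×10⁻²² / (3.2×10⁻³) = 4.4×10⁻²⁰
[Ag⁺] = 3.5×10⁻⁷ mol L⁻¹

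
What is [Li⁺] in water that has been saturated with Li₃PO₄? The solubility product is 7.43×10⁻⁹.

Li₃PO₄(s) ⇌ 3 Li⁺(aq) + PO₄³⁻(aq)
For each mole of Li₃PO₄ that dissolves per liter, [Li⁺] = 3s and [PO₄³⁻] = s; let s denote this solubility.
Ksp = [Li⁺]^3[PO₄³⁻] = (3s)^3 · s = 27s^4 = 7.43×10⁻⁹
s = 4.07×10⁻³ M
[Li⁺] = 3s = 1.22×10⁻² M

1.22×10⁻² M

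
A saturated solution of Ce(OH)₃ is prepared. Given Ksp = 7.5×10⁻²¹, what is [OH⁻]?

Ce(OH)₃(s) ⇌ Ce³⁺(aq) + 3 OH⁻(aq)
Call the molar solubility s, so that [Ce³⁺] = s and [OH⁻] = 3s.
Ksp = [Ce³⁺][OH⁻]^3 = s · (3s)^3 = 27s^4 = 7.5×10⁻²¹
s = 4.1×10⁻⁶ M
[OH⁻] = 3s = 1.2×10⁻⁵ M

1.2×10⁻⁵ M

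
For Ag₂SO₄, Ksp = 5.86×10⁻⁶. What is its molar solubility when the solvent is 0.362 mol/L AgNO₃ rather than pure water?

4.47×10⁻⁵ M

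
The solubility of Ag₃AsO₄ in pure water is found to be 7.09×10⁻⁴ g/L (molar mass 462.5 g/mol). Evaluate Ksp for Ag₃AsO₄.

Molar solubility s = (7.09×10⁻⁴ g/L) / (462.5 g/mol) = 1.5330×10⁻⁶ mol/L
Ag₃AsO₄(s) ⇌ 3 Ag⁺(aq) + AsO₄³⁻(aq)
For each mole of Ag₃AsO₄ that dissolves per liter, [Ag⁺] = 3s and [AsO₄³⁻] = s; let s denote this solubility.
Ksp = [Ag⁺]^3[AsO₄³⁻] = (3s)^3 · s = 27s^4
Ksp = 27 × (1.5330×10⁻⁶)^4 = 1.49×10⁻²²

Ksp = 1.49×10⁻²²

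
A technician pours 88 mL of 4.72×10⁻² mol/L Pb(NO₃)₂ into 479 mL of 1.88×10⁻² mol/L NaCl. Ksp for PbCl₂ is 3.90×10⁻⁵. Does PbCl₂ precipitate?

No

Total volume after mixing = 88 + 479 = 567 mL.
[Pb²⁺] = (4.72×10⁻²)(88)/567 = 7.33×10⁻³ mol/L
[Cl⁻] = (1.88×10⁻²)(479)/567 = 1.59×10⁻² mol/L
Q = [Pb²⁺][Cl⁻]^2 = 1.85×10⁻⁶
Q = 1.85×10⁻⁶ < Ksp = 3.90×10⁻⁵, so the solution is unsaturated and no precipitate forms.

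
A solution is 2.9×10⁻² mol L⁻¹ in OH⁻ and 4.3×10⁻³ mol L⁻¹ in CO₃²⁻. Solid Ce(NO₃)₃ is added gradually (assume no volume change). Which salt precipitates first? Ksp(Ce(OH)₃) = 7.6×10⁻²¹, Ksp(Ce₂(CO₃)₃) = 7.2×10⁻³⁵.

Ce(OH)₃

Precipitation of each salt begins when its ion product equals Ksp.
For Ce(OH)₃: [Ce³⁺] = (Ksp/[OH⁻]^3) = 3.1×10⁻¹⁶ mol L⁻¹
For Ce₂(CO₃)₃: [Ce³⁺] = (Ksp/[CO₃²⁻]^3)^(1/2) = 3.0×10⁻¹⁴ mol L⁻¹
Ce(OH)₃ requires the lower [Ce³⁺], so it precipitates first.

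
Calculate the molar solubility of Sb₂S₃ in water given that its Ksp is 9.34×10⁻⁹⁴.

9.71×10⁻²⁰ M

Sb₂S₃(s) ⇌ 2 Sb³⁺(aq) + 3 S²⁻(aq)
If s mol/L of Sb₂S₃ dissolves, [Sb³⁺] = 2s and [S²⁻] = 3s.
Ksp = [Sb³⁺]^2[S²⁻]^3 = (2s)^2 · (3s)^3 = 108s^5
108s^5 = 9.34×10⁻⁹⁴  ⇒  s^5 = 8.65×10⁻⁹⁶
s = 9.71×10⁻²⁰ mol/L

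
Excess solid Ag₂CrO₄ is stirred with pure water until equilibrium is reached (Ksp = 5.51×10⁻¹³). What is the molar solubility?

5.16×10⁻⁵ M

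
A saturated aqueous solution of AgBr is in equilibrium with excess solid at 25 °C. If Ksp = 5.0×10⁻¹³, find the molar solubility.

7.1×10⁻⁷ M

AgBr(s) ⇌ Ag⁺(aq) + Br⁻(aq)
Call the molar solubility s, so that [Ag⁺] = s and [Br⁻] = s.
Ksp = [Ag⁺][Br⁻] = s · s = s^2
s^2 = 5.0×10⁻¹³
s = (5.0×10⁻¹³)^(1/2) = 7.1×10⁻⁷ mol/L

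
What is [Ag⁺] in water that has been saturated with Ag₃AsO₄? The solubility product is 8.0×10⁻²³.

3.9×10⁻⁶ M

Ag₃AsO₄(s) ⇌ 3 Ag⁺(aq) + AsO₄³⁻(aq)
With molar solubility s: [Ag⁺] = 3s, [AsO₄³⁻] = s.
Ksp = [Ag⁺]^3[AsO₄³⁻] = (3s)^3 · s = 27s^4 = 8.0×10⁻²³
s = 1.3×10⁻⁶ M
[Ag⁺] = 3s = 3.9×10⁻⁶ M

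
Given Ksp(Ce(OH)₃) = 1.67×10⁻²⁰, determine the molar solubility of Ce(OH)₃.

4.99×10⁻⁶ M

Ce(OH)₃(s) ⇌ Ce³⁺(aq) + 3 OH⁻(aq)
For each mole of Ce(OH)₃ that dissolves per liter, [Ce³⁺] = s and [OH⁻] = 3s; let s denote this solubility.
Ksp = [Ce³⁺][OH⁻]^3 = s · (3s)^3 = 27s^4
27s^4 = 1.67×10⁻²⁰  ⇒  s^4 = 6.19×10⁻²²
s = (6.19×10⁻²²)^(1/4) = 4.99×10⁻⁶ mol L⁻¹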